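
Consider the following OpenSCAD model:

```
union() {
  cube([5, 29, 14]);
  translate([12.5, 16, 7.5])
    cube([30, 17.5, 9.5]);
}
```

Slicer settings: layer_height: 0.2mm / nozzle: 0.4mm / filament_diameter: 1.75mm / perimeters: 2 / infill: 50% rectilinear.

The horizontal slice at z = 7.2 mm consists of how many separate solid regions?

At z = 7.2 mm: the 5×29 cube contributes its full rectangle; the cube at (12.5, 16) is not intersected at this z (z outside [7.5, 17]); Merging all regions: only the 5×29 cube is present, so the union is just that shape — 1 connected region. The result has 1 disconnected region.

1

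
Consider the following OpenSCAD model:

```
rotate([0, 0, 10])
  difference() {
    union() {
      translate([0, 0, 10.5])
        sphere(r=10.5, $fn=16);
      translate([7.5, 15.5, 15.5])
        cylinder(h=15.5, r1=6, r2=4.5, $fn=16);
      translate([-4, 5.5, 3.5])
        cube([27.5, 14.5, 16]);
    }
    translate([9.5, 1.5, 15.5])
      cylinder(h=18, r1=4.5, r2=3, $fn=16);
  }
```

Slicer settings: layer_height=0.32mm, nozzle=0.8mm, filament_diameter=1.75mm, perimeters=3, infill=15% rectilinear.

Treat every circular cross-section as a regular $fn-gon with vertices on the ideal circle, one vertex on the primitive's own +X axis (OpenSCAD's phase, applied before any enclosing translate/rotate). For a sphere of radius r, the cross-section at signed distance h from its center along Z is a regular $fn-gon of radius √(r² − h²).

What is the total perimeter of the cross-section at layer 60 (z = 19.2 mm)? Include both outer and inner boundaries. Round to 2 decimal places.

At z = 19.2 mm: the r=10.5 sphere slices to a regular 16-gon of circumradius 5.879 (√(r²−h²) with h=8.7 from center) (perimeter = 2·16·5.879·sin(180°/16) = 36.70 mm); the cone at (7.5, 15.5): at t=0.239 of its height the radius interpolates to r₁+(r₂−r₁)t = 5.642, giving a regular 16-gon of that circumradius (perimeter = 2·16·5.642·sin(180°/16) = 35.22 mm); the cube at (-4, 5.5) is present — its section is the full 27.5×14.5 rectangle (perimeter 84.00 mm); Merging all regions: the regions partially overlap (shared area 93.41 mm²), so the edge portions inside another operand are dropped and the merged outline is re-measured after clipping — boundary = 113.53 mm; the cone at (9.5, 1.5) (r1=4.5→r2=3) has section circumradius 4.192 here — a regular 16-gon (perimeter = 2·16·4.192·sin(180°/16) = 26.17 mm); After the difference (first − rest): starting from that combined region, the cone at (9.5, 1.5) partially overlaps it — only the 0.74 mm² overlap (of its 53.79 mm²) is removed, clipping the outline — boundary = 113.61 mm; (rotated 10° about Z; rotation is an isometry so areas/perimeters/island counts are preserved). Overall, the cross-section is a single solid region. Total boundary length (outer) = 113.61 mm.

113.61 mm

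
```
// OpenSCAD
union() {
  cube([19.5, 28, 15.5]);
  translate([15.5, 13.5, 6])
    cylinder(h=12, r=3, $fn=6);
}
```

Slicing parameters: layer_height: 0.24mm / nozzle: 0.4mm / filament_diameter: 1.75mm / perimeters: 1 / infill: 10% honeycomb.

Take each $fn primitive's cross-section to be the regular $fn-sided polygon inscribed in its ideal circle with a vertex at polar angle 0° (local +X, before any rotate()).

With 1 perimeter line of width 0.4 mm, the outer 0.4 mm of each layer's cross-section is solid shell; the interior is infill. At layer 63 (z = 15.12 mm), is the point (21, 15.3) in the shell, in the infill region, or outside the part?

At z = 15.12 mm: the cube is present — its section is the full 19.5×28 rectangle; the r=3 cylinder at (15.5, 13.5) gives a regular 6-gon of circumradius 3 (constant along its height); Combining (union): the r=3 cylinder at (15.5, 13.5) lies entirely inside the 19.5×28 cube, so the union is just the 19.5×28 cube — 1 connected region. Overall, the cross-section is a single solid region. The nearest boundary edge runs (19.50, 28.00)→(19.50, 0.00); distance from the point to it = 1.50 mm. The point is not inside any of the regions above, so it lies outside the cross-section (1.50 mm from the nearest boundary).

outside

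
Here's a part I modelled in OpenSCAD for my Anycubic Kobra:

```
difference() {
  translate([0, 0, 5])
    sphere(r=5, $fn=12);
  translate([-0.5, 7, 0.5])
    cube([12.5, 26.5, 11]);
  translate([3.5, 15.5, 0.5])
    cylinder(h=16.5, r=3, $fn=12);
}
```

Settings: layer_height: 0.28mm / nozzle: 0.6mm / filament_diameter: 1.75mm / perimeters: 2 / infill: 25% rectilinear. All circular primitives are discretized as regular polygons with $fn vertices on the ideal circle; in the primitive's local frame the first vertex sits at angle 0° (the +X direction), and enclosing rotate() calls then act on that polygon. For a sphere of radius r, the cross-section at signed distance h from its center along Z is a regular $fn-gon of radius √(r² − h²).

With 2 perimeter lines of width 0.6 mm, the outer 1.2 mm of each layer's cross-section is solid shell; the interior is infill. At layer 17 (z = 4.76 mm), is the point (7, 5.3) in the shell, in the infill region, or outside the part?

outside

At z = 4.76 mm: the r=5 sphere slices to a regular 12-gon of circumradius 4.994 (√(r²−h²) with h=0.24 from center); the cube at (-0.5, 7) (footprint 12.5×26.5) is included at this height; the r=3 cylinder at (3.5, 15.5) gives a regular 12-gon of circumradius 3 (constant along its height); Subtracting the remaining from the first: starting from the r=5 sphere, the 12.5×26.5 cube at (-0.5, 7) misses the remaining region (no effect); the r=3 cylinder at (3.5, 15.5) misses the remaining region (no effect) — 1 connected region. Overall, the cross-section is a single solid region. The nearest boundary edge runs (2.50, 4.33)→(4.33, 2.50); distance from the point to it = 3.87 mm. The point is not inside any of the regions above, so it lies outside the cross-section (3.87 mm from the nearest boundary).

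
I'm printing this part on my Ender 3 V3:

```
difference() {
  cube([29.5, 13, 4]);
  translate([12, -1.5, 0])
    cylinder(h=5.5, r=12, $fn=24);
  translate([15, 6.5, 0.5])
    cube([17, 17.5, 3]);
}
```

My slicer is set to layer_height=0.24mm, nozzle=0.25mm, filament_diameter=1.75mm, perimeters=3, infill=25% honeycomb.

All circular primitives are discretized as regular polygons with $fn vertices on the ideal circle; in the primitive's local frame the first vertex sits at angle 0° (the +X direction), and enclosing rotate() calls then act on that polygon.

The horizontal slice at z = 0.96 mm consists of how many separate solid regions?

2

At z = 0.96 mm: the cube is present — its section is the full 29.5×13 rectangle; the cylinder at (12, -1.5): section is a regular 24-gon, circumradius r=12; the 17×17.5 cube at (15, 6.5) contributes its full rectangle; Subtracting the remaining from the first: starting from the 29.5×13 cube, the r=12 cylinder at (12, -1.5) partially overlaps it — only the 187.92 mm² overlap (of its 447.24 mm²) is removed, clipping the outline; the 17×17.5 cube at (15, 6.5) partially overlaps it — only the 81.54 mm² overlap (of its 297.50 mm²) is removed, clipping the outline — 2 connected regions. The result has 2 disconnected regions.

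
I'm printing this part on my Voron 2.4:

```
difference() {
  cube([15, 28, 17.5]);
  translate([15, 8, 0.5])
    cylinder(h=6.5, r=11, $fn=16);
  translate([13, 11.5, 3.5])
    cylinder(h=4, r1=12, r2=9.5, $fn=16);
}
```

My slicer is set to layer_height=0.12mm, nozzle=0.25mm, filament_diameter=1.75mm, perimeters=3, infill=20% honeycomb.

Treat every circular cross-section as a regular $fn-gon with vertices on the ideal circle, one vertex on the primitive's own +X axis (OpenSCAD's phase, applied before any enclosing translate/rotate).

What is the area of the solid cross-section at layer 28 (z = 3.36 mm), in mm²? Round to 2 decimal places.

At z = 3.36 mm: the cube is present — its section is the full 15×28 rectangle (area 420.00 mm²); the r=11 cylinder at (15, 8) contributes a regular 16-gon of circumradius 11 (area = (16/2)·11.000²·sin(360°/16) = 370.44 mm²); the cone at (13, 11.5) is absent (z outside [3.5, 7.5]); Taking the first minus the rest: starting from the 15×28 cube (420.00 mm²), the r=11 cylinder at (15, 8) partially overlaps it — only the 170.85 mm² overlap (of its 370.44 mm²) is removed, clipping the outline — area = 249.15 mm². Overall, the cross-section is a single solid region. Net area = 249.15 mm².

249.15 mm²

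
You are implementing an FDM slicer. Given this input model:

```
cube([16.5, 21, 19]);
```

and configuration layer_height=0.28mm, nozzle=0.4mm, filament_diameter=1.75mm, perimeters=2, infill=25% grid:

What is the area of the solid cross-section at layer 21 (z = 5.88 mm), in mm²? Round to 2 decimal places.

At z = 5.88 mm: the cube (footprint 16.5×21) is included at this height (area 346.50 mm²). Overall, the cross-section is a single solid region. Net area = 346.50 mm².

346.50 mm²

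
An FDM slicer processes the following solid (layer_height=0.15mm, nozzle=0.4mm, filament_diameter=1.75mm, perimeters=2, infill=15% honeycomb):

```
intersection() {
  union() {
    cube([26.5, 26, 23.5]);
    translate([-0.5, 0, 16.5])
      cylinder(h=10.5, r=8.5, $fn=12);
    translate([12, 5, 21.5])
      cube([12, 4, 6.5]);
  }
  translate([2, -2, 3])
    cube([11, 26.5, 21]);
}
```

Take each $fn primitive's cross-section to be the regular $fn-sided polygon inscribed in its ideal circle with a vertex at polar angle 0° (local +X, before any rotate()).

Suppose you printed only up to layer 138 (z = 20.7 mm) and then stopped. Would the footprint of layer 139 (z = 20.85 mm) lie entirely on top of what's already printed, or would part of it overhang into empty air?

Compare the two slices. At z = 20.7: the cube (footprint 26.5×26) is included at this height (area 689.00 mm²); the r=8.5 cylinder at (-0.5, 0) gives a regular 12-gon of circumradius 8.5 (constant along its height) (area = (12/2)·8.500²·sin(360°/12) = 216.75 mm²); the cube at (12, 5) is absent (z outside [21.5, 28]); Taking the union: the regions partially overlap — summed areas 905.75 mm² minus the doubly-counted overlap 49.97 mm² gives 855.78 mm² — area = 855.78 mm²; the 11×26.5 cube at (2, -2) contributes its full rectangle (area 291.50 mm²); After intersecting: the 11×26.5 cube at (2, -2) partially overlaps the result so far; clipping to the common part keeps 280.96 mm² — area = 280.96 mm². At z = 20.85: the cube is present — its section is the full 26.5×26 rectangle (area 689.00 mm²); the cylinder at (-0.5, 0): section is a regular 12-gon, circumradius r=8.5 (area = (12/2)·8.500²·sin(360°/12) = 216.75 mm²); the cube at (12, 5) does not reach this height (z outside [21.5, 28]); Taking the union: the regions partially overlap — summed areas 905.75 mm² minus the doubly-counted overlap 49.97 mm² gives 855.78 mm² — area = 855.78 mm²; the 11×26.5 cube at (2, -2) contributes its full rectangle (area 291.50 mm²); After intersecting: the 11×26.5 cube at (2, -2) partially overlaps the result so far; clipping to the common part keeps 280.96 mm² — area = 280.96 mm². Checking containment: the cross-section at z = 20.85 is a subset of the cross-section at z = 20.7.

entirely on top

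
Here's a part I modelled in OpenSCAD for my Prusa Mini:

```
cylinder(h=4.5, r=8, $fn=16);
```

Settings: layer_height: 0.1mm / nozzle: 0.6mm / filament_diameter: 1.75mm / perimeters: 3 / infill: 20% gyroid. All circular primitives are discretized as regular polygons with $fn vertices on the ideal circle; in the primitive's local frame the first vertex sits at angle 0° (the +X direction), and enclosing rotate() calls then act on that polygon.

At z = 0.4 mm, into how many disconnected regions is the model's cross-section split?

1

At z = 0.4 mm: the r=8 cylinder gives a regular 16-gon of circumradius 8 (constant along its height). The result has 1 disconnected region.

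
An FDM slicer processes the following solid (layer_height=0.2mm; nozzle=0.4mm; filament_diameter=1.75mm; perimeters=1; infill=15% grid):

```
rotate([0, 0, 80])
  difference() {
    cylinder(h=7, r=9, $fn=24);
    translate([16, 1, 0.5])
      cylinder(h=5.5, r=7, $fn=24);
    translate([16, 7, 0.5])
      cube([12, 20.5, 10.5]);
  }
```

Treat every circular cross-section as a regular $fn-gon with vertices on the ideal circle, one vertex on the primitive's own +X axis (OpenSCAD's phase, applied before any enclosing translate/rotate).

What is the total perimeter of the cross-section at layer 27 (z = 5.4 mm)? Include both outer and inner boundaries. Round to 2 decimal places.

At z = 5.4 mm: the r=9 cylinder contributes a regular 24-gon of circumradius 9 (perimeter = 2·24·9.000·sin(180°/24) = 56.39 mm); the cylinder at (16, 1): section is a regular 24-gon, circumradius r=7 (perimeter = 2·24·7.000·sin(180°/24) = 43.86 mm); the 12×20.5 cube at (16, 7) contributes its full rectangle (perimeter 65.00 mm); Taking the first minus the rest: starting from the r=9 cylinder, the r=7 cylinder at (16, 1) misses the remaining region (no effect); the 12×20.5 cube at (16, 7) misses the remaining region (no effect) — boundary = 56.39 mm; (whole slice rotated 80° about Z — lengths, areas and connectivity unchanged). Overall, the cross-section is a single solid region. Total boundary length (outer) = 56.39 mm.

56.39 mm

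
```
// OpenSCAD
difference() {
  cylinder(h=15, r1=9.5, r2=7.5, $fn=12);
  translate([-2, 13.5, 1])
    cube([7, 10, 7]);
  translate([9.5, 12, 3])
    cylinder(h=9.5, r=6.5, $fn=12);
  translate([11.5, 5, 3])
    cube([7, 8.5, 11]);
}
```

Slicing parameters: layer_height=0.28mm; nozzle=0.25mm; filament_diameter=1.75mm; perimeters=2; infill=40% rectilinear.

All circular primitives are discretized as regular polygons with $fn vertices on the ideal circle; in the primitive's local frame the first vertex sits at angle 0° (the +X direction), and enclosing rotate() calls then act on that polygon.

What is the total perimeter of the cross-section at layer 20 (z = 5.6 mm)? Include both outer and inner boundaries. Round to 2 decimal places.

54.37 mm

At z = 5.6 mm: the cone (r1=9.5→r2=7.5) has section circumradius 8.753 here — a regular 12-gon (perimeter = 2·12·8.753·sin(180°/12) = 54.37 mm); the cube at (-2, 13.5) (footprint 7×10) is included at this height (perimeter 34.00 mm); the r=6.5 cylinder at (9.5, 12) contributes a regular 12-gon of circumradius 6.5 (perimeter = 2·12·6.500·sin(180°/12) = 40.38 mm); the 7×8.5 cube at (11.5, 5) contributes its full rectangle (perimeter 31.00 mm); Taking the first minus the rest: starting from the cone, the 7×10 cube at (-2, 13.5) misses the remaining region (no effect); the r=6.5 cylinder at (9.5, 12) misses the remaining region (no effect); the 7×8.5 cube at (11.5, 5) misses the remaining region (no effect) — boundary = 54.37 mm. Overall, the cross-section is a single solid region. Total boundary length (outer) = 54.37 mm.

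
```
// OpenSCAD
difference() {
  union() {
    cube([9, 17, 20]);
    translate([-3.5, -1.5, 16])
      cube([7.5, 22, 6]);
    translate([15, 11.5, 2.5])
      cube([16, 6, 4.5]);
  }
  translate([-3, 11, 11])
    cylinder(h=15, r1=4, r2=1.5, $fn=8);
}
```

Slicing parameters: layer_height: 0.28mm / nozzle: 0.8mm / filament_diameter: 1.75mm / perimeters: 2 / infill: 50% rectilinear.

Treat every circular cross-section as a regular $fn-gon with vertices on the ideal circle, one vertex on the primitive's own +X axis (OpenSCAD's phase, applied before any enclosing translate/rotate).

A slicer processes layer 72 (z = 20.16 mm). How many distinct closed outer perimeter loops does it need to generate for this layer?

1

At z = 20.16 mm: the cube is absent (z outside [0, 20]); the cube at (-3.5, -1.5) is present — its section is the full 7.5×22 rectangle; the cube at (15, 11.5) is absent (z outside [2.5, 7]); Combining (union): only the 7.5×22 cube at (-3.5, -1.5) is present, so the union is just that shape — 1 connected region; the cone at (-3, 11): at t=0.611 of its height the radius interpolates to r₁+(r₂−r₁)t = 2.473, giving a regular 8-gon of that circumradius; After the difference (first − rest): starting from the result so far, the cone at (-3, 11) partially overlaps it — only the 11.02 mm² overlap (of its 17.30 mm²) is removed, clipping the outline — 1 connected region. The result has 1 disconnected region.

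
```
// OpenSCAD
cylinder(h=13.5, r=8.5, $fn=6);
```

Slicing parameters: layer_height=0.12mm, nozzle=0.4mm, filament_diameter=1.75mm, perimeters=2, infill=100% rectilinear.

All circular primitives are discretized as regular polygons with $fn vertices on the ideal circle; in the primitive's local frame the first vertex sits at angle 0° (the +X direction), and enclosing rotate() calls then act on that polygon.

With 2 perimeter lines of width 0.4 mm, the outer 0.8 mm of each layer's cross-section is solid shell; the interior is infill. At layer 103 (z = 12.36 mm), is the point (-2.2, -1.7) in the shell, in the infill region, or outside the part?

infill

At z = 12.36 mm: the cylinder: section is a regular 6-gon, circumradius r=8.5. Overall, the cross-section is a single solid region. The nearest boundary edge runs (-8.50, 0.00)→(-4.25, -7.36); distance from the point to it = 4.61 mm. The point is inside the cross-section and 4.61 mm from the nearest boundary — more than the 0.8 mm shell width (2 × 0.4), so it's in the infill interior.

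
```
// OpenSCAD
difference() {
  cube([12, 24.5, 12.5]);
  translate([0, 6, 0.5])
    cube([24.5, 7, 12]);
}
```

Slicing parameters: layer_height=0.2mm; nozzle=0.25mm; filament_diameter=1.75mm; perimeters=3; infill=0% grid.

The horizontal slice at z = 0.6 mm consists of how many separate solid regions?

At z = 0.6 mm: the cube is present — its section is the full 12×24.5 rectangle; the 24.5×7 cube at (0, 6) contributes its full rectangle; Taking the first minus the rest: starting from the 12×24.5 cube, the 24.5×7 cube at (0, 6) partially overlaps it — only the 84.00 mm² overlap (of its 171.50 mm²) is removed, clipping the outline — 2 connected regions. The result has 2 disconnected regions.

2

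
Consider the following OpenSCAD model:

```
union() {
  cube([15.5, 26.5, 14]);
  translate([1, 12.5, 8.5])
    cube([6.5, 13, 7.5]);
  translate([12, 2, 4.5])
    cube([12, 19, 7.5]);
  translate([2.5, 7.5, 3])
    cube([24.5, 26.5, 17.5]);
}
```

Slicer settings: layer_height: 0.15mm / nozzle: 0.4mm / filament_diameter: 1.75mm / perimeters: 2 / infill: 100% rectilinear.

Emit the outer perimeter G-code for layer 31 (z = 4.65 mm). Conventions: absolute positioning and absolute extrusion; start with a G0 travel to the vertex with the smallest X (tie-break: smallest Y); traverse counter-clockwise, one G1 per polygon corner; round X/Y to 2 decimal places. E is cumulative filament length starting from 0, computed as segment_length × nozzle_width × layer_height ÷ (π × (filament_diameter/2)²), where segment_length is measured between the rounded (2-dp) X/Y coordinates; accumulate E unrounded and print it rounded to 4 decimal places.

G0 X0.00 Y0.00 Z4.65
G1 X15.50 Y0.00 E0.3866
G1 X15.50 Y2.00 E0.4365
G1 X24.00 Y2.00 E0.6486
G1 X24.00 Y7.50 E0.7858
G1 X27.00 Y7.50 E0.8606
G1 X27.00 Y34.00 E1.5217
G1 X2.50 Y34.00 E2.1328
G1 X2.50 Y26.50 E2.3199
G1 X0.00 Y26.50 E2.3823
G1 X0.00 Y0.00 E3.0433

At z = 4.65 mm: the cube is present — its section is the full 15.5×26.5 rectangle; the cube at (1, 12.5) is absent (z outside [8.5, 16]); the cube at (12, 2) (footprint 12×19) is included at this height; the 24.5×26.5 cube at (2.5, 7.5) contributes its full rectangle; Combining (union): the regions partially overlap (shared area 428.25 mm²), so overlapping operands fuse into one piece — 1 connected region. The outline is a single polygon with 10 vertices. Extrusion per mm of travel: 0.4 × 0.15 / (π × 0.875²) = 0.024945. Accumulating E over each segment gives final E = 3.0433.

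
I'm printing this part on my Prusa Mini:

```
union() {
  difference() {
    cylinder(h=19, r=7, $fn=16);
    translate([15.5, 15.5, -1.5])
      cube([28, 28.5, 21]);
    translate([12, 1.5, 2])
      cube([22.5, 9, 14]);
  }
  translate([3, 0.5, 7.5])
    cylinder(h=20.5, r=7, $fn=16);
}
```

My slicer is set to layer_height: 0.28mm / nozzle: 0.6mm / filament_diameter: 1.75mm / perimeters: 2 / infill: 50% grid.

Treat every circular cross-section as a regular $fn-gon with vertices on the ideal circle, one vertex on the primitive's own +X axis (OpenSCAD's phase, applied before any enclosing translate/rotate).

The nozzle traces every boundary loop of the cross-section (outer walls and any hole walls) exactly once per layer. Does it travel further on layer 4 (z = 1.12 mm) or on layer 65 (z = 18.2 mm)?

Layer 4 (z = 1.12): the r=7 cylinder gives a regular 16-gon of circumradius 7 (constant along its height) (perimeter = 2·16·7.000·sin(180°/16) = 43.70 mm); the cube at (15.5, 15.5) (footprint 28×28.5) is included at this height (perimeter 113.00 mm); the cube at (12, 1.5) is absent (z outside [2, 16]); Subtracting the remaining from the first: starting from the r=7 cylinder, the 28×28.5 cube at (15.5, 15.5) misses the remaining region (no effect) — boundary = 43.70 mm; the cylinder at (3, 0.5) is absent (z outside [7.5, 28]); Taking the union: only that combined region is present, so the union is just that shape — boundary = 43.70 mm. So its perimeter = 43.70 mm. Layer 65 (z = 18.2): the r=7 cylinder gives a regular 16-gon of circumradius 7 (constant along its height) (perimeter = 2·16·7.000·sin(180°/16) = 43.70 mm); the cube at (15.5, 15.5) is present — its section is the full 28×28.5 rectangle (perimeter 113.00 mm); the cube at (12, 1.5) is not intersected at this z (z outside [2, 16]); After the difference (first − rest): starting from the r=7 cylinder, the 28×28.5 cube at (15.5, 15.5) misses the remaining region (no effect) — boundary = 43.70 mm; the cylinder at (3, 0.5): section is a regular 16-gon, circumradius r=7 (perimeter = 2·16·7.000·sin(180°/16) = 43.70 mm); Taking the union: the regions partially overlap (shared area 108.28 mm²), so the edge portions inside another operand are dropped and the merged outline is re-measured after clipping — boundary = 49.83 mm. So its perimeter = 49.83 mm. Layer 65 is larger (49.83 vs 43.70 mm).

layer 65 (z = 18.2 mm)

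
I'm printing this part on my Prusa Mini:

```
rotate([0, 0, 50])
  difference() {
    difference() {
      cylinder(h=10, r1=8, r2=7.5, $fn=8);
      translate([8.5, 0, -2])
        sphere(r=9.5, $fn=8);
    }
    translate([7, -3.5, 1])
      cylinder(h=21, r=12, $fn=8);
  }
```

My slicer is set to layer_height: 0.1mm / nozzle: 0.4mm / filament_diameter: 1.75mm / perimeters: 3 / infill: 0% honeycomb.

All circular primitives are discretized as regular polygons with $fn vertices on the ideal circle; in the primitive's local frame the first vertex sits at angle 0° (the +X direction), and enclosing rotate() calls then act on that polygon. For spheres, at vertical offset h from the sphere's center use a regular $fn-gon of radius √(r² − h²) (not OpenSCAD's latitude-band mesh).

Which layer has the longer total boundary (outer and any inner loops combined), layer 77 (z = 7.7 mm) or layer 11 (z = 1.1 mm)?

Layer 77 (z = 7.7): the cone (r1=8→r2=7.5) has section circumradius 7.615 here — a regular 8-gon (perimeter = 2·8·7.615·sin(180°/8) = 46.63 mm); the sphere at (8.5, 0) does not reach this height (|z−center|=9.700 > r=9.5); Subtracting the remaining from the first: none of the subtracted shapes is present at this height, so the cone is unchanged — boundary = 46.63 mm; the r=12 cylinder at (7, -3.5) gives a regular 8-gon of circumradius 12 (constant along its height) (perimeter = 2·8·12.000·sin(180°/8) = 73.48 mm); Subtracting the remaining from the first: starting from the result so far, the r=12 cylinder at (7, -3.5) partially overlaps it — only the 121.88 mm² overlap (of its 407.29 mm²) is removed, clipping the outline — boundary = 37.73 mm; (whole slice rotated 50° about Z — lengths, areas and connectivity unchanged). So its perimeter = 37.73 mm. Layer 11 (z = 1.1): the cone contributes a regular 8-gon of circumradius 7.945 (interpolated between r1=8 and r2=7.5 at t=0.110) (perimeter = 2·8·7.945·sin(180°/8) = 48.65 mm); the r=9.5 sphere at (8.5, 0) slices to a regular 8-gon of circumradius 8.980 (√(r²−h²) with h=3.1 from center) (perimeter = 2·8·8.980·sin(180°/8) = 54.98 mm); Subtracting the remaining from the first: starting from the cone, the r=9.5 sphere at (8.5, 0) partially overlaps it — only the 73.12 mm² overlap (of its 228.08 mm²) is removed, clipping the outline — boundary = 46.41 mm; the r=12 cylinder at (7, -3.5) contributes a regular 8-gon of circumradius 12 (perimeter = 2·8·12.000·sin(180°/8) = 73.48 mm); After the difference (first − rest): starting from that combined region, the r=12 cylinder at (7, -3.5) partially overlaps it — only the 56.44 mm² overlap (of its 407.29 mm²) is removed, clipping the outline — boundary = 40.22 mm; (rotated 50° about Z; rotation is an isometry so areas/perimeters/island counts are preserved). So its perimeter = 40.22 mm. Layer 11 is larger (40.22 vs 37.73 mm).

layer 11 (z = 1.1 mm)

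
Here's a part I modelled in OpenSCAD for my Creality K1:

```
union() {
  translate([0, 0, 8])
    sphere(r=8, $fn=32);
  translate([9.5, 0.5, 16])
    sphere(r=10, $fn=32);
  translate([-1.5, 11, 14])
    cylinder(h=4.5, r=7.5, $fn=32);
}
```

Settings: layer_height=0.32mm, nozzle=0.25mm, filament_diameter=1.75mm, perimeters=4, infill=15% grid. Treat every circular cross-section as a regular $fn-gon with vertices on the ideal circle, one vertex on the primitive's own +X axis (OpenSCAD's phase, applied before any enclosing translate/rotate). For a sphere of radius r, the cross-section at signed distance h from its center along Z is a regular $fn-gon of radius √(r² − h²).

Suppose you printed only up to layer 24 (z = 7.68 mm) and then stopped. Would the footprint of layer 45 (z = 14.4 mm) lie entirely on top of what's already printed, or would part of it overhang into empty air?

Compare the two slices. At z = 7.68: the r=8 sphere contributes a regular 32-gon of circumradius √(8²−0.32²) = 7.994 (area = (32/2)·7.994²·sin(360°/32) = 199.45 mm²); the sphere at (9.5, 0.5): section is a regular 32-gon, circumradius = √(r²−h²) = √(10²−8.32²) = 5.548 (area = (32/2)·5.548²·sin(360°/32) = 96.07 mm²); the cylinder at (-1.5, 11) is not intersected at this z (z outside [14, 18.5]); Merging all regions: the regions partially overlap — summed areas 295.52 mm² minus the doubly-counted overlap 25.64 mm² gives 269.88 mm² — area = 269.88 mm². At z = 14.4: the sphere: section is a regular 32-gon, circumradius = √(r²−h²) = √(8²−6.4²) = 4.800 (area = (32/2)·4.800²·sin(360°/32) = 71.92 mm²); the r=10 sphere at (9.5, 0.5) contributes a regular 32-gon of circumradius √(10²−1.6²) = 9.871 (area = (32/2)·9.871²·sin(360°/32) = 304.15 mm²); the r=7.5 cylinder at (-1.5, 11) contributes a regular 32-gon of circumradius 7.5 (area = (32/2)·7.500²·sin(360°/32) = 175.58 mm²); Taking the union: the regions partially overlap — summed areas 551.65 mm² minus the doubly-counted overlap 50.00 mm² gives 501.66 mm² — area = 501.66 mm². Checking containment: at z = 14.4 the cross-section extends beyond the z = 7.68 cross-section by about 285.79 mm².

part overhangs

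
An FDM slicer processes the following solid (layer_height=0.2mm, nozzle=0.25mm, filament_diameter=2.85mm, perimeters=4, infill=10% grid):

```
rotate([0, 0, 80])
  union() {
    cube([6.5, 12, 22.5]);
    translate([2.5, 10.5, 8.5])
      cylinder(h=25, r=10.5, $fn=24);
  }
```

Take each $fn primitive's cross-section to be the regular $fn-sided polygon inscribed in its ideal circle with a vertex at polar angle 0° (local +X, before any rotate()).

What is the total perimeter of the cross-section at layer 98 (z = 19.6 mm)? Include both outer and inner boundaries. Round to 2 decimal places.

66.85 mm

At z = 19.6 mm: the cube is present — its section is the full 6.5×12 rectangle (perimeter 37.00 mm); the cylinder at (2.5, 10.5): section is a regular 24-gon, circumradius r=10.5 (perimeter = 2·24·10.500·sin(180°/24) = 65.79 mm); Taking the union: the regions partially overlap (shared area 76.30 mm²), so the edge portions inside another operand are dropped and the merged outline is re-measured after clipping — boundary = 66.85 mm; (whole slice rotated 80° about Z — lengths, areas and connectivity unchanged). Overall, the cross-section is a single solid region. Total boundary length (outer) = 66.85 mm.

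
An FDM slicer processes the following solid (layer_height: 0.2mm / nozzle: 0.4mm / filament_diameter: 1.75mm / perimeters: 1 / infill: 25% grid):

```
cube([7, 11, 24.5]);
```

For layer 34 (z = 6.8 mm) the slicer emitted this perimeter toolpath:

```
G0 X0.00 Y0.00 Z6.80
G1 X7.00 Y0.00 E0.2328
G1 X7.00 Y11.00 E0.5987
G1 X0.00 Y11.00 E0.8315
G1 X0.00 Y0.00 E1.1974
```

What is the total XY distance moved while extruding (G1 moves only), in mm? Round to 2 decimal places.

Sum the Euclidean lengths of each G1 segment: total = 36.00 mm.

36.00 mm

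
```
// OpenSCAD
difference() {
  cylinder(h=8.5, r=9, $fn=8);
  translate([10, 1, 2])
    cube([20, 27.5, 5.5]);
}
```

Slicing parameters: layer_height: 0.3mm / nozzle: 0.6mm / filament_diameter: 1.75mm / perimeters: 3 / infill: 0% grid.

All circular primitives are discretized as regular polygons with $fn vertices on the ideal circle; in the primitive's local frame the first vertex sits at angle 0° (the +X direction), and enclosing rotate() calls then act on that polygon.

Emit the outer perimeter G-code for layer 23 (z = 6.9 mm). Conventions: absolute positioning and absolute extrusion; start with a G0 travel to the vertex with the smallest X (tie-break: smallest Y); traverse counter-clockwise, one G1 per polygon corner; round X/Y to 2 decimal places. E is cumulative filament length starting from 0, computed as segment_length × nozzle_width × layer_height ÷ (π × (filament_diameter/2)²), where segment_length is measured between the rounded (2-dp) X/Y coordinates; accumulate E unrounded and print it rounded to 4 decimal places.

G0 X-9.00 Y0.00 Z6.90
G1 X-6.36 Y-6.36 E0.5153
G1 X0.00 Y-9.00 E1.0307
G1 X6.36 Y-6.36 E1.5460
G1 X9.00 Y0.00 E2.0613
G1 X6.36 Y6.36 E2.5766
G1 X0.00 Y9.00 E3.0920
G1 X-6.36 Y6.36 E3.6073
G1 X-9.00 Y0.00 E4.1226

At z = 6.9 mm: the cylinder: section is a regular 8-gon, circumradius r=9; the cube at (10, 1) (footprint 20×27.5) is included at this height; Taking the first minus the rest: starting from the r=9 cylinder, the 20×27.5 cube at (10, 1) misses the remaining region (no effect) — 1 connected region. The outline is a single polygon with 8 vertices. Extrusion per mm of travel: 0.6 × 0.3 / (π × 0.875²) = 0.074835. Accumulating E over each segment gives final E = 4.1226.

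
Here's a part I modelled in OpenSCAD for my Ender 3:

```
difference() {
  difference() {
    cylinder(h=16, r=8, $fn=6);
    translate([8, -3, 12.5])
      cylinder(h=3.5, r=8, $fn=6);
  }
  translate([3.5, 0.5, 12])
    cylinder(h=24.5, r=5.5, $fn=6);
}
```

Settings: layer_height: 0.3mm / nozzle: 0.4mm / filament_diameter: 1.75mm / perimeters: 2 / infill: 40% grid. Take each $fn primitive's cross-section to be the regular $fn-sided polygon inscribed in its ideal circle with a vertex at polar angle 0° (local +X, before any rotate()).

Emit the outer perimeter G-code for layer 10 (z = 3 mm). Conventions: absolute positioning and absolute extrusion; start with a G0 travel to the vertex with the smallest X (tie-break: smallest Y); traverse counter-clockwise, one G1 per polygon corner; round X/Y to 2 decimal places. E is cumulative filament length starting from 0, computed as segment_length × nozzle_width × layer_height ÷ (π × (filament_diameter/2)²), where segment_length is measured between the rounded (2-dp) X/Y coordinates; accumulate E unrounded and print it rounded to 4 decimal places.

G0 X-8.00 Y0.00 Z3.00
G1 X-4.00 Y-6.93 E0.3992
G1 X4.00 Y-6.93 E0.7983
G1 X8.00 Y0.00 E1.1975
G1 X4.00 Y6.93 E1.5967
G1 X-4.00 Y6.93 E1.9958
G1 X-8.00 Y0.00 E2.3950

At z = 3 mm: the r=8 cylinder contributes a regular 6-gon of circumradius 8; the cylinder at (8, -3) is not intersected at this z (z outside [12.5, 16]); Subtracting the remaining from the first: none of the subtracted shapes is present at this height, so the r=8 cylinder is unchanged — 1 connected region; the cylinder at (3.5, 0.5) does not reach this height (z outside [12, 36.5]); After the difference (first − rest): none of the subtracted shapes is present at this height, so that combined region is unchanged — 1 connected region. The outline is a single polygon with 6 vertices. Extrusion per mm of travel: 0.4 × 0.3 / (π × 0.875²) = 0.049890. Accumulating E over each segment gives final E = 2.3950.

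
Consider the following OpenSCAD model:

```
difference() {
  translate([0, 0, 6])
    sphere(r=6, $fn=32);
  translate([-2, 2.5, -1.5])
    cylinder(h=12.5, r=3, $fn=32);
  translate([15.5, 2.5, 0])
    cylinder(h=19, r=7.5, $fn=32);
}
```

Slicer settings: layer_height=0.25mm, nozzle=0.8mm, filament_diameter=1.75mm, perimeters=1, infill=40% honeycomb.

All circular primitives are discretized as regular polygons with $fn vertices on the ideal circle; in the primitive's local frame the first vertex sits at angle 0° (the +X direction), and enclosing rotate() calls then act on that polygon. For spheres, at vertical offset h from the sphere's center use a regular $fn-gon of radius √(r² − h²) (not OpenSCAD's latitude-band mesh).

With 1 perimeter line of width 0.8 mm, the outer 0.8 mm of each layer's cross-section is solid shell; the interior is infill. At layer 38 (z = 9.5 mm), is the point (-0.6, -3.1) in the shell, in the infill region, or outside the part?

infill

At z = 9.5 mm: the sphere: section is a regular 32-gon, circumradius = √(r²−h²) = √(6²−3.5²) = 4.873; the r=3 cylinder at (-2, 2.5) contributes a regular 32-gon of circumradius 3; the r=7.5 cylinder at (15.5, 2.5) gives a regular 32-gon of circumradius 7.5 (constant along its height); After the difference (first − rest): starting from the r=6 sphere, the r=3 cylinder at (-2, 2.5) partially overlaps it — only the 21.96 mm² overlap (of its 28.09 mm²) is removed, clipping the outline; the r=7.5 cylinder at (15.5, 2.5) misses the remaining region (no effect) — 1 connected region. Overall, the cross-section is a single solid region. The nearest boundary edge runs (-0.00, -4.87)→(-0.95, -4.78); distance from the point to it = 1.71 mm. The point is inside the cross-section and 1.71 mm from the nearest boundary — more than the 0.8 mm shell width (1 × 0.8), so it's in the infill interior.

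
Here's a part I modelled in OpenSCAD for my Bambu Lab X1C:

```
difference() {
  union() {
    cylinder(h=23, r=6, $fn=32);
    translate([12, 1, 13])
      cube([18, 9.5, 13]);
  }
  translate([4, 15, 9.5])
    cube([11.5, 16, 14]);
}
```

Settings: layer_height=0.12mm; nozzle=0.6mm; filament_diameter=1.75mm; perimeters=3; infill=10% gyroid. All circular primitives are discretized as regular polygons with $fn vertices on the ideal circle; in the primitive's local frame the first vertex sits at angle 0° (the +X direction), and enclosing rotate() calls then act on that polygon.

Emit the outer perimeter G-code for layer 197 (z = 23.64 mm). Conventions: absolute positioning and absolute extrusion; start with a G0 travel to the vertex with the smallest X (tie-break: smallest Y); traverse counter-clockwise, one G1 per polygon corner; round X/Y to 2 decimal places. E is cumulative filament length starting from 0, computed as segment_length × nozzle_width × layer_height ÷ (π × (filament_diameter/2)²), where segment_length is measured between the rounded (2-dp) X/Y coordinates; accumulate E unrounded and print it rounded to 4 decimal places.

At z = 23.64 mm: the cylinder is not intersected at this z (z outside [0, 23]); the 18×9.5 cube at (12, 1) contributes its full rectangle; Taking the union: only the 18×9.5 cube at (12, 1) is present, so the union is just that shape — 1 connected region; the cube at (4, 15) is absent (z outside [9.5, 23.5]); Subtracting the remaining from the first: none of the subtracted shapes is present at this height, so the result so far is unchanged — 1 connected region. The outline is a single polygon with 4 vertices. Extrusion per mm of travel: 0.6 × 0.12 / (π × 0.875²) = 0.029934. Accumulating E over each segment gives final E = 1.6464.

G0 X12.00 Y1.00 Z23.64
G1 X30.00 Y1.00 E0.5388
G1 X30.00 Y10.50 E0.8232
G1 X12.00 Y10.50 E1.3620
G1 X12.00 Y1.00 E1.6464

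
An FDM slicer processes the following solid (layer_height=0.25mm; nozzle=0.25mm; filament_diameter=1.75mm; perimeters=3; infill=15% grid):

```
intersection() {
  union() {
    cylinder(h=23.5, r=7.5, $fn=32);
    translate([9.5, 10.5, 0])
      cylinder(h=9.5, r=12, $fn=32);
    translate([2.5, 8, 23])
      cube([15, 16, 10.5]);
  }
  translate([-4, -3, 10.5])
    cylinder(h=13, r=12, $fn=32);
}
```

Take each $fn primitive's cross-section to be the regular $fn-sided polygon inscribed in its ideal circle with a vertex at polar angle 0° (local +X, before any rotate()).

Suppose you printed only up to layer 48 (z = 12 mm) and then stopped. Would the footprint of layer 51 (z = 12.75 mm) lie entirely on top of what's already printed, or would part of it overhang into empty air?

Compare the two slices. At z = 12: the r=7.5 cylinder contributes a regular 32-gon of circumradius 7.5 (area = (32/2)·7.500²·sin(360°/32) = 175.58 mm²); the cylinder at (9.5, 10.5) is absent (z outside [0, 9.5]); the cube at (2.5, 8) does not reach this height (z outside [23, 33.5]); Combining (union): only the r=7.5 cylinder is present, so the union is just that shape — area = 175.58 mm²; the r=12 cylinder at (-4, -3) gives a regular 32-gon of circumradius 12 (constant along its height) (area = (32/2)·12.000²·sin(360°/32) = 449.49 mm²); Keeping only the common overlap: the r=12 cylinder at (-4, -3) partially overlaps the result so far; clipping to the common part keeps 172.64 mm² — area = 172.64 mm². At z = 12.75: the r=7.5 cylinder gives a regular 32-gon of circumradius 7.5 (constant along its height) (area = (32/2)·7.500²·sin(360°/32) = 175.58 mm²); the cylinder at (9.5, 10.5) does not reach this height (z outside [0, 9.5]); the cube at (2.5, 8) does not reach this height (z outside [23, 33.5]); Merging all regions: only the r=7.5 cylinder is present, so the union is just that shape — area = 175.58 mm²; the r=12 cylinder at (-4, -3) contributes a regular 32-gon of circumradius 12 (area = (32/2)·12.000²·sin(360°/32) = 449.49 mm²); After intersecting: the r=12 cylinder at (-4, -3) partially overlaps the result so far; clipping to the common part keeps 172.64 mm² — area = 172.64 mm². Checking containment: the cross-section at z = 12.75 is a subset of the cross-section at z = 12.

entirely on top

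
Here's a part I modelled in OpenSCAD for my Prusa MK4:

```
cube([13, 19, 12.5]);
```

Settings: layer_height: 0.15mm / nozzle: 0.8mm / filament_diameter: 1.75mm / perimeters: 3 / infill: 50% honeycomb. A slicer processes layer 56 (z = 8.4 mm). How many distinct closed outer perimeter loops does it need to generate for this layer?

1

At z = 8.4 mm: the 13×19 cube contributes its full rectangle. The result has 1 disconnected region.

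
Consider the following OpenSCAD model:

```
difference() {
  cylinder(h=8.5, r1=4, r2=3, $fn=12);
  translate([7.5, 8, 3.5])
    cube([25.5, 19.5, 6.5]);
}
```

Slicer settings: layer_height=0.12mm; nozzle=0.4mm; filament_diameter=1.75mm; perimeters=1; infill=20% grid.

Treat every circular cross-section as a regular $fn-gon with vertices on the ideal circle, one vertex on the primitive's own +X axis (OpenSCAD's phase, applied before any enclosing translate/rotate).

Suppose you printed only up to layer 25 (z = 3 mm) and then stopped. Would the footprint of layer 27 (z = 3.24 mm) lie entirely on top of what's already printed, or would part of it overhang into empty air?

entirely on top

Compare the two slices. At z = 3: the cone: at t=0.353 of its height the radius interpolates to r₁+(r₂−r₁)t = 3.647, giving a regular 12-gon of that circumradius (area = (12/2)·3.647²·sin(360°/12) = 39.90 mm²); the cube at (7.5, 8) is absent (z outside [3.5, 10]); After the difference (first − rest): none of the subtracted shapes is present at this height, so the cone is unchanged — area = 39.90 mm². At z = 3.24: the cone: at t=0.381 of its height the radius interpolates to r₁+(r₂−r₁)t = 3.619, giving a regular 12-gon of that circumradius (area = (12/2)·3.619²·sin(360°/12) = 39.29 mm²); the cube at (7.5, 8) is not intersected at this z (z outside [3.5, 10]); After the difference (first − rest): none of the subtracted shapes is present at this height, so the cone is unchanged — area = 39.29 mm². Checking containment: the cross-section at z = 3.24 is a subset of the cross-section at z = 3.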